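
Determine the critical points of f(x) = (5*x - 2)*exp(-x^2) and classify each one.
f'(x) = (-2*x*(5*x - 2) + 5)*exp(-x^2)

Solve f'(x) = 0:
  f'(x) = (-10*x^2 + 4*x + 5)·exp(-x^2) and exp(-x^2) > 0 for every x, so f'(x) = 0 ⇔ -10*x^2 + 4*x + 5 = 0.
  10*x^2 - 4*x - 5 = 0 has no rational roots; quadratic formula: x = (4 ± √216)/20.
  ⇒ x = 1/5 - 3*sqrt(6)/10 ≈ -0.5348, 1/5 + 3*sqrt(6)/10 ≈ 0.9348

f''(x) = 2*(2*x^2*(5*x - 2) - 15*x + 2)*exp(-x^2)
Second-derivative test at each critical point:
  f''(-0.5348) = 11.0406 > 0 → local minimum
  f''(0.9348) = -6.1331 < 0 → local maximum

Critical points: x = 1/5 - 3*sqrt(6)/10 ≈ -0.5348 (local minimum); x = 1/5 + 3*sqrt(6)/10 ≈ 0.9348 (local maximum)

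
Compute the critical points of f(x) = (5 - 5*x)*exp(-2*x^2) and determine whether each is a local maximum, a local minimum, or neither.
f'(x) = 5*(4*x*(x - 1) - 1)*exp(-2*x^2)

Solve f'(x) = 0:
  f'(x) = (20*x^2 - 20*x - 5)·exp(-2*x^2) and exp(-2*x^2) > 0 for every x, so f'(x) = 0 ⇔ 20*x^2 - 20*x - 5 = 0.
  Factor: 20*x^2 - 20*x - 5 = 5*(4*x^2 - 4*x - 1); 4*x^2 - 4*x - 1 = 0 has no rational roots; quadratic formula: x = (4 ± √32)/8.
  ⇒ x = 1/2 - sqrt(2)/2 ≈ -0.2071, 1/2 + sqrt(2)/2 ≈ 1.2071

f''(x) = 20*(4*x^2*(1 - x) + 3*x - 1)*exp(-2*x^2)
Second-derivative test at each critical point:
  f''(-0.2071) = -25.9590 < 0 → local maximum
  f''(1.2071) = 1.5343 > 0 → local minimum

Critical points: x = 1/2 - sqrt(2)/2 ≈ -0.2071 (local maximum); x = 1/2 + sqrt(2)/2 ≈ 1.2071 (local minimum)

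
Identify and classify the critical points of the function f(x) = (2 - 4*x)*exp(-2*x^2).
f'(x) = 4*(2*x*(2*x - 1) - 1)*exp(-2*x^2)

Solve f'(x) = 0:
  f'(x) = (16*x^2 - 8*x - 4)·exp(-2*x^2) and exp(-2*x^2) > 0 for every x, so f'(x) = 0 ⇔ 16*x^2 - 8*x - 4 = 0.
  Factor: 16*x^2 - 8*x - 4 = 4*(4*x^2 - 2*x - 1); 4*x^2 - 2*x - 1 = 0 has no rational roots; quadratic formula: x = (2 ± √20)/8.
  ⇒ x = 1/4 - sqrt(5)/4 ≈ -0.3090, 1/4 + sqrt(5)/4 ≈ 0.8090

f''(x) = 8*(4*x^2*(1 - 2*x) + 6*x - 1)*exp(-2*x^2)
Second-derivative test at each critical point:
  f''(-0.3090) = -14.7786 < 0 → local maximum
  f''(0.8090) = 4.8314 > 0 → local minimum

Critical points: x = 1/4 - sqrt(5)/4 ≈ -0.3090 (local maximum); x = 1/4 + sqrt(5)/4 ≈ 0.8090 (local minimum)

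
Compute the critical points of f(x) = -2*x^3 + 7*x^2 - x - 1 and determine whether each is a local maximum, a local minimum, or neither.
f'(x) = -6*x^2 + 14*x - 1

Solve f'(x) = 0:
  6*x^2 - 14*x + 1 = 0 has no rational roots; quadratic formula: x = (14 ± √172)/12.
  ⇒ x = 7/6 - sqrt(43)/6 ≈ 0.0738, sqrt(43)/6 + 7/6 ≈ 2.2596

f''(x) = 14 - 12*x
Second-derivative test at each critical point:
  f''(0.0738) = 13.1149 > 0 → local minimum
  f''(2.2596) = -13.1149 < 0 → local maximum

Critical points: x = 7/6 - sqrt(43)/6 ≈ 0.0738 (local minimum); x = sqrt(43)/6 + 7/6 ≈ 2.2596 (local maximum)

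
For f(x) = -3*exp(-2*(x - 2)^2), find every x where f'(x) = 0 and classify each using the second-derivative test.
f'(x) = 12*(x - 2)*exp(-2*(x - 2)^2)

Solve f'(x) = 0:
  f'(x) = (12*x - 24)·exp(-2*(x - 2)^2) and exp(-2*(x - 2)^2) > 0 for every x, so f'(x) = 0 ⇔ 12*x - 24 = 0.
  Factor: 12*x - 24 = 12*(x - 2) = 0.
  ⇒ x = 2

f''(x) = 12*(1 - 4*(x - 2)^2)*exp(-2*(x - 2)^2)
Second-derivative test at each critical point:
  f''(2) = 12 > 0 → local minimum

Critical points: x = 2 (local minimum)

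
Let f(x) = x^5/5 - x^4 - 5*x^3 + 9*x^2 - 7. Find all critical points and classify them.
f'(x) = x*(x^3 - 4*x^2 - 15*x + 18)

Solve f'(x) = 0:
  Factor: x^4 - 4*x^3 - 15*x^2 + 18*x = x*(x - 6)*(x - 1)*(x + 3) = 0.
  ⇒ x = -3, 0, 1, 6

f''(x) = 4*x^3 - 12*x^2 - 30*x + 18
Second-derivative test at each critical point:
  f''(-3) = -108 < 0 → local maximum
  f''(0) = 18 > 0 → local minimum
  f''(1) = -20 < 0 → local maximum
  f''(6) = 270 > 0 → local minimum

Critical points: x = -3 (local maximum); x = 0 (local minimum); x = 1 (local maximum); x = 6 (local minimum)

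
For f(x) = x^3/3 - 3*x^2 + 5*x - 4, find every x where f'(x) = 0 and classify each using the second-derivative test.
f'(x) = x^2 - 6*x + 5

Solve f'(x) = 0:
  Factor: x^2 - 6*x + 5 = (x - 5)*(x - 1) = 0.
  ⇒ x = 1, 5

f''(x) = 2*x - 6
Second-derivative test at each critical point:
  f''(1) = -4 < 0 → local maximum
  f''(5) = 4 > 0 → local minimum

Critical points: x = 1 (local maximum); x = 5 (local minimum)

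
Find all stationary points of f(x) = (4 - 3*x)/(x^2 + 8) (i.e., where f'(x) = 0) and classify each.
f'(x) = (3*x^2 - 8*x - 24)/(x^4 + 16*x^2 + 64)

Solve f'(x) = 0:
  f'(x) = (3*x^2 - 8*x - 24)/(x^2 + 8)^2; the denominator is positive wherever f is defined, so f'(x) = 0 ⇔ 3*x^2 - 8*x - 24 = 0.
  3*x^2 - 8*x - 24 = 0 has no rational roots; quadratic formula: x = (8 ± √352)/6.
  ⇒ x = 4/3 - 2*sqrt(22)/3 ≈ -1.7936, 4/3 + 2*sqrt(22)/3 ≈ 4.4603

f''(x) = 2*(4*x^2*(4 - 3*x) + (9*x - 4)*(x^2 + 8))/(x^2 + 8)^3
Second-derivative test at each critical point:
  f''(-1.7936) = -0.1491 < 0 → local maximum
  f''(4.4603) = 0.0241 > 0 → local minimum

Critical points: x = 4/3 - 2*sqrt(22)/3 ≈ -1.7936 (local maximum); x = 4/3 + 2*sqrt(22)/3 ≈ 4.4603 (local minimum)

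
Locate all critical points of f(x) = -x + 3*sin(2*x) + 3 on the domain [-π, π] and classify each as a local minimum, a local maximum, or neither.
f'(x) = 6*cos(2*x) - 1

Solve f'(x) = 0 on [-π, π]:
  f'(x) = 0 ⇔ cos(2*x) = 1/6, i.e. 2*x = ±arccos(1/6) + 2nπ; keep the solutions lying in [-π, π].
  ⇒ x = -pi + acos(1/6)/2 ≈ -2.4399, -acos(1/6)/2 ≈ -0.7017, acos(1/6)/2 ≈ 0.7017, pi - acos(1/6)/2 ≈ 2.4399

f''(x) = -12*sin(2*x)
Second-derivative test at each critical point:
  f''(-2.4399) = -11.8322 < 0 → local maximum
  f''(-0.7017) = 11.8322 > 0 → local minimum
  f''(0.7017) = -11.8322 < 0 → local maximum
  f''(2.4399) = 11.8322 > 0 → local minimum

Critical points: x = -pi + acos(1/6)/2 ≈ -2.4399 (local maximum); x = -acos(1/6)/2 ≈ -0.7017 (local minimum); x = acos(1/6)/2 ≈ 0.7017 (local maximum); x = pi - acos(1/6)/2 ≈ 2.4399 (local minimum)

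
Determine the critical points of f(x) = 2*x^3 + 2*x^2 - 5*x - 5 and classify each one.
f'(x) = 6*x^2 + 4*x - 5

Solve f'(x) = 0:
  6*x^2 + 4*x - 5 = 0 has no rational roots; quadratic formula: x = (-4 ± √136)/12.
  ⇒ x = -sqrt(34)/6 - 1/3 ≈ -1.3052, -1/3 + sqrt(34)/6 ≈ 0.6385

f''(x) = 12*x + 4
Second-derivative test at each critical point:
  f''(-1.3052) = -11.6619 < 0 → local maximum
  f''(0.6385) = 11.6619 > 0 → local minimum

Critical points: x = -sqrt(34)/6 - 1/3 ≈ -1.3052 (local maximum); x = -1/3 + sqrt(34)/6 ≈ 0.6385 (local minimum)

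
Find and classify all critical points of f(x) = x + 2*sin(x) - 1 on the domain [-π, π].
f'(x) = 2*cos(x) + 1

Solve f'(x) = 0 on [-π, π]:
  f'(x) = 0 ⇔ cos(x) = -1/2, i.e. x = ±arccos(-1/2) + 2nπ; keep the solutions lying in [-π, π].
  ⇒ x = -2*pi/3 ≈ -2.0944, 2*pi/3 ≈ 2.0944

f''(x) = -2*sin(x)
Second-derivative test at each critical point:
  f''(-2.0944) = 1.7321 > 0 → local minimum
  f''(2.0944) = -1.7321 < 0 → local maximum

Critical points: x = -2*pi/3 ≈ -2.0944 (local minimum); x = 2*pi/3 ≈ 2.0944 (local maximum)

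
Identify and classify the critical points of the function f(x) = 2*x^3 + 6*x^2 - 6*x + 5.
f'(x) = 6*x^2 + 12*x - 6

Solve f'(x) = 0:
  Factor: 6*x^2 + 12*x - 6 = 6*(x^2 + 2*x - 1); x^2 + 2*x - 1 = 0 has no rational roots; quadratic formula: x = (-2 ± √8)/2.
  ⇒ x = -sqrt(2) - 1 ≈ -2.4142, -1 + sqrt(2) ≈ 0.4142

f''(x) = 12*x + 12
Second-derivative test at each critical point:
  f''(-2.4142) = -16.9706 < 0 → local maximum
  f''(0.4142) = 16.9706 > 0 → local minimum

Critical points: x = -sqrt(2) - 1 ≈ -2.4142 (local maximum); x = -1 + sqrt(2) ≈ 0.4142 (local minimum)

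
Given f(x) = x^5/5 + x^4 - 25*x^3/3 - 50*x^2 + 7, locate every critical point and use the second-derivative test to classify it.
f'(x) = x*(x^3 + 4*x^2 - 25*x - 100)

Solve f'(x) = 0:
  Factor: x^4 + 4*x^3 - 25*x^2 - 100*x = x*(x - 5)*(x + 4)*(x + 5) = 0.
  ⇒ x = -5, -4, 0, 5

f''(x) = 4*x^3 + 12*x^2 - 50*x - 100
Second-derivative test at each critical point:
  f''(-5) = -50 < 0 → local maximum
  f''(-4) = 36 > 0 → local minimum
  f''(0) = -100 < 0 → local maximum
  f''(5) = 450 > 0 → local minimum

Critical points: x = -5 (local maximum); x = -4 (local minimum); x = 0 (local maximum); x = 5 (local minimum)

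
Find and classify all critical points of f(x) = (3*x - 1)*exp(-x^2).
f'(x) = (-2*x*(3*x - 1) + 3)*exp(-x^2)

Solve f'(x) = 0:
  f'(x) = (-6*x^2 + 2*x + 3)·exp(-x^2) and exp(-x^2) > 0 for every x, so f'(x) = 0 ⇔ -6*x^2 + 2*x + 3 = 0.
  6*x^2 - 2*x - 3 = 0 has no rational roots; quadratic formula: x = (2 ± √76)/12.
  ⇒ x = 1/6 - sqrt(19)/6 ≈ -0.5598, 1/6 + sqrt(19)/6 ≈ 0.8931

f''(x) = 2*(2*x^2*(3*x - 1) - 9*x + 1)*exp(-x^2)
Second-derivative test at each critical point:
  f''(-0.5598) = 6.3724 > 0 → local minimum
  f''(0.8931) = -3.9261 < 0 → local maximum

Critical points: x = 1/6 - sqrt(19)/6 ≈ -0.5598 (local minimum); x = 1/6 + sqrt(19)/6 ≈ 0.8931 (local maximum)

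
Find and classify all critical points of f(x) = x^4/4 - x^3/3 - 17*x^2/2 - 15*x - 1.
f'(x) = x^3 - x^2 - 17*x - 15

Solve f'(x) = 0:
  Factor: x^3 - x^2 - 17*x - 15 = (x - 5)*(x + 1)*(x + 3) = 0.
  ⇒ x = -3, -1, 5

f''(x) = 3*x^2 - 2*x - 17
Second-derivative test at each critical point:
  f''(-3) = 16 > 0 → local minimum
  f''(-1) = -12 < 0 → local maximum
  f''(5) = 48 > 0 → local minimum

Critical points: x = -3 (local minimum); x = -1 (local maximum); x = 5 (local minimum)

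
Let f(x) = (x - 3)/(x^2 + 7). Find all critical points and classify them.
f'(x) = (x^2 - 2*x*(x - 3) + 7)/(x^2 + 7)^2

Solve f'(x) = 0:
  f'(x) = -(x - 7)*(x + 1)/(x^2 + 7)^2; the denominator is positive wherever f is defined, so f'(x) = 0 ⇔ -x^2 + 6*x + 7 = 0.
  Factor: -x^2 + 6*x + 7 = -(x - 7)*(x + 1) = 0.
  ⇒ x = -1, 7

f''(x) = 2*(4*x^2*(x - 3) + 3*(1 - x)*(x^2 + 7))/(x^2 + 7)^3
Second-derivative test at each critical point:
  f''(-1) = 1/8 > 0 → local minimum
  f''(7) = -1/392 < 0 → local maximum

Critical points: x = -1 (local minimum); x = 7 (local maximum)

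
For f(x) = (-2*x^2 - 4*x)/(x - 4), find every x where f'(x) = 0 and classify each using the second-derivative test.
f'(x) = 2*(-x^2 + 8*x + 8)/(x^2 - 8*x + 16)

Solve f'(x) = 0:
  f'(x) = -2*(x^2 - 8*x - 8)/(x - 4)^2; the denominator is positive wherever f is defined, so f'(x) = 0 ⇔ -2*x^2 + 16*x + 16 = 0.
  Factor: -2*x^2 + 16*x + 16 = -2*(x^2 - 8*x - 8); x^2 - 8*x - 8 = 0 has no rational roots; quadratic formula: x = (8 ± √96)/2.
  ⇒ x = 4 - 2*sqrt(6) ≈ -0.8990, 4 + 2*sqrt(6) ≈ 8.8990

f''(x) = -96/(x^3 - 12*x^2 + 48*x - 64)
Second-derivative test at each critical point:
  f''(-0.8990) = 0.8165 > 0 → local minimum
  f''(8.8990) = -0.8165 < 0 → local maximum

Critical points: x = 4 - 2*sqrt(6) ≈ -0.8990 (local minimum); x = 4 + 2*sqrt(6) ≈ 8.8990 (local maximum)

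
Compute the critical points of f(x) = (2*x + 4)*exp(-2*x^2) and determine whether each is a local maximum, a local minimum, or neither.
f'(x) = 2*(-4*x*(x + 2) + 1)*exp(-2*x^2)

Solve f'(x) = 0:
  f'(x) = (-8*x^2 - 16*x + 2)·exp(-2*x^2) and exp(-2*x^2) > 0 for every x, so f'(x) = 0 ⇔ -8*x^2 - 16*x + 2 = 0.
  Factor: -8*x^2 - 16*x + 2 = -2*(4*x^2 + 8*x - 1); 4*x^2 + 8*x - 1 = 0 has no rational roots; quadratic formula: x = (-8 ± √80)/8.
  ⇒ x = -sqrt(5)/2 - 1 ≈ -2.1180, -1 + sqrt(5)/2 ≈ 0.1180

f''(x) = 8*(4*x^2*(x + 2) - 3*x - 2)*exp(-2*x^2)
Second-derivative test at each critical point:
  f''(-2.1180) = 0.0023 > 0 → local minimum
  f''(0.1180) = -17.3970 < 0 → local maximum

Critical points: x = -sqrt(5)/2 - 1 ≈ -2.1180 (local minimum); x = -1 + sqrt(5)/2 ≈ 0.1180 (local maximum)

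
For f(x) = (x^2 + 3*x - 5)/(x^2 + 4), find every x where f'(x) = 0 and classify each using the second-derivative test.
f'(x) = 3*(-x^2 + 6*x + 4)/(x^4 + 8*x^2 + 16)

Solve f'(x) = 0:
  f'(x) = -3*(x^2 - 6*x - 4)/(x^2 + 4)^2; the denominator is positive wherever f is defined, so f'(x) = 0 ⇔ -3*x^2 + 18*x + 12 = 0.
  Factor: -3*x^2 + 18*x + 12 = -3*(x^2 - 6*x - 4); x^2 - 6*x - 4 = 0 has no rational roots; quadratic formula: x = (6 ± √52)/2.
  ⇒ x = 3 - sqrt(13) ≈ -0.6056, 3 + sqrt(13) ≈ 6.6056

f''(x) = 6*(x^3 - 9*x^2 - 12*x + 12)/(x^6 + 12*x^4 + 48*x^2 + 64)
Second-derivative test at each critical point:
  f''(-0.6056) = 1.1345 > 0 → local minimum
  f''(6.6056) = -0.0095 < 0 → local maximum

Critical points: x = 3 - sqrt(13) ≈ -0.6056 (local minimum); x = 3 + sqrt(13) ≈ 6.6056 (local maximum)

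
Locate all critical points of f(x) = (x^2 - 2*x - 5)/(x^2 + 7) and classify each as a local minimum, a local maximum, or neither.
f'(x) = 2*(x^2 + 12*x - 7)/(x^4 + 14*x^2 + 49)

Solve f'(x) = 0:
  f'(x) = 2*(x^2 + 12*x - 7)/(x^2 + 7)^2; the denominator is positive wherever f is defined, so f'(x) = 0 ⇔ 2*x^2 + 24*x - 14 = 0.
  Factor: 2*x^2 + 24*x - 14 = 2*(x^2 + 12*x - 7); x^2 + 12*x - 7 = 0 has no rational roots; quadratic formula: x = (-12 ± √172)/2.
  ⇒ x = -sqrt(43) - 6 ≈ -12.5574, -6 + sqrt(43) ≈ 0.5574

f''(x) = 4*(-x^3 - 18*x^2 + 21*x + 42)/(x^6 + 21*x^4 + 147*x^2 + 343)
Second-derivative test at each critical point:
  f''(-12.5574) = -0.0010 < 0 → local maximum
  f''(0.5574) = 0.4908 > 0 → local minimum

Critical points: x = -sqrt(43) - 6 ≈ -12.5574 (local maximum); x = -6 + sqrt(43) ≈ 0.5574 (local minimum)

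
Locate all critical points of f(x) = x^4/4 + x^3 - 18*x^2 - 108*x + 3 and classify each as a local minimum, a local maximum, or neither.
f'(x) = x^3 + 3*x^2 - 36*x - 108

Solve f'(x) = 0:
  Factor: x^3 + 3*x^2 - 36*x - 108 = (x - 6)*(x + 3)*(x + 6) = 0.
  ⇒ x = -6, -3, 6

f''(x) = 3*x^2 + 6*x - 36
Second-derivative test at each critical point:
  f''(-6) = 36 > 0 → local minimum
  f''(-3) = -27 < 0 → local maximum
  f''(6) = 108 > 0 → local minimum

Critical points: x = -6 (local minimum); x = -3 (local maximum); x = 6 (local minimum)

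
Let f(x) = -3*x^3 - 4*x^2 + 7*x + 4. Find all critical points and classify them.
f'(x) = -9*x^2 - 8*x + 7

Solve f'(x) = 0:
  9*x^2 + 8*x - 7 = 0 has no rational roots; quadratic formula: x = (-8 ± √316)/18.
  ⇒ x = -sqrt(79)/9 - 4/9 ≈ -1.4320, -4/9 + sqrt(79)/9 ≈ 0.5431

f''(x) = -18*x - 8
Second-derivative test at each critical point:
  f''(-1.4320) = 17.7764 > 0 → local minimum
  f''(0.5431) = -17.7764 < 0 → local maximum

Critical points: x = -sqrt(79)/9 - 4/9 ≈ -1.4320 (local minimum); x = -4/9 + sqrt(79)/9 ≈ 0.5431 (local maximum)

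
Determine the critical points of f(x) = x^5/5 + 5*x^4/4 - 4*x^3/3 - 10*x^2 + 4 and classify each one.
f'(x) = x*(x^3 + 5*x^2 - 4*x - 20)

Solve f'(x) = 0:
  Factor: x^4 + 5*x^3 - 4*x^2 - 20*x = x*(x - 2)*(x + 2)*(x + 5) = 0.
  ⇒ x = -5, -2, 0, 2

f''(x) = 4*x^3 + 15*x^2 - 8*x - 20
Second-derivative test at each critical point:
  f''(-5) = -105 < 0 → local maximum
  f''(-2) = 24 > 0 → local minimum
  f''(0) = -20 < 0 → local maximum
  f''(2) = 56 > 0 → local minimum

Critical points: x = -5 (local maximum); x = -2 (local minimum); x = 0 (local maximum); x = 2 (local minimum)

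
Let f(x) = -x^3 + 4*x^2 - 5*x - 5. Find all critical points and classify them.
f'(x) = -3*x^2 + 8*x - 5

Solve f'(x) = 0:
  Factor: -3*x^2 + 8*x - 5 = -(x - 1)*(3*x - 5) = 0.
  ⇒ x = 1, 5/3

f''(x) = 8 - 6*x
Second-derivative test at each critical point:
  f''(1) = 2 > 0 → local minimum
  f''(5/3) = -2 < 0 → local maximum

Critical points: x = 1 (local minimum); x = 5/3 (local maximum)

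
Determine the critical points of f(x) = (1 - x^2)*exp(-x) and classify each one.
f'(x) = (x^2 - 2*x - 1)*exp(-x)

Solve f'(x) = 0:
  f'(x) = (x^2 - 2*x - 1)·exp(-x) and exp(-x) > 0 for every x, so f'(x) = 0 ⇔ x^2 - 2*x - 1 = 0.
  x^2 - 2*x - 1 = 0 has no rational roots; quadratic formula: x = (2 ± √8)/2.
  ⇒ x = 1 - sqrt(2) ≈ -0.4142, 1 + sqrt(2) ≈ 2.4142

f''(x) = (-x^2 + 4*x - 1)*exp(-x)
Second-derivative test at each critical point:
  f''(-0.4142) = -4.2799 < 0 → local maximum
  f''(2.4142) = 0.2530 > 0 → local minimum

Critical points: x = 1 - sqrt(2) ≈ -0.4142 (local maximum); x = 1 + sqrt(2) ≈ 2.4142 (local minimum)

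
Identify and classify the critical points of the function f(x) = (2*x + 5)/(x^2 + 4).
f'(x) = 2*(-x^2 - 5*x + 4)/(x^4 + 8*x^2 + 16)

Solve f'(x) = 0:
  f'(x) = -2*(x^2 + 5*x - 4)/(x^2 + 4)^2; the denominator is positive wherever f is defined, so f'(x) = 0 ⇔ -2*x^2 - 10*x + 8 = 0.
  Factor: -2*x^2 - 10*x + 8 = -2*(x^2 + 5*x - 4); x^2 + 5*x - 4 = 0 has no rational roots; quadratic formula: x = (-5 ± √41)/2.
  ⇒ x = -sqrt(41)/2 - 5/2 ≈ -5.7016, -5/2 + sqrt(41)/2 ≈ 0.7016

f''(x) = 2*(4*x^2*(2*x + 5) - (6*x + 5)*(x^2 + 4))/(x^2 + 4)^3
Second-derivative test at each critical point:
  f''(-5.7016) = 0.0096 > 0 → local minimum
  f''(0.7016) = -0.6346 < 0 → local maximum

Critical points: x = -sqrt(41)/2 - 5/2 ≈ -5.7016 (local minimum); x = -5/2 + sqrt(41)/2 ≈ 0.7016 (local maximum)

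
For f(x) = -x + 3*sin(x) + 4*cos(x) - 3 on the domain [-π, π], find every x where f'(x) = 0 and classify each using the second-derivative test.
f'(x) = -4*sin(x) + 3*cos(x) - 1

Solve f'(x) = 0 on [-π, π]:
  f'(x) = 0 ⇔ -4*sin(x) + 3*cos(x) = 1. Write the left side as R·cos(x + φ) with R = √(3² + 4²) = 5, cos φ = 3/5, sin φ = 4/5; then cos(x + φ) = 1/5. Solve for x and keep the solutions lying in [-π, π].
  ⇒ x = -pi + atan((-6*sqrt(6) - 4)/(3 - 8*sqrt(6))) ≈ -2.2967, atan((-4 + 6*sqrt(6))/(3 + 8*sqrt(6))) ≈ 0.4421

f''(x) = -3*sin(x) - 4*cos(x)
Second-derivative test at each critical point:
  f''(-2.2967) = 4.8990 > 0 → local minimum
  f''(0.4421) = -4.8990 < 0 → local maximum

Critical points: x = -pi + atan((-6*sqrt(6) - 4)/(3 - 8*sqrt(6))) ≈ -2.2967 (local minimum); x = atan((-4 + 6*sqrt(6))/(3 + 8*sqrt(6))) ≈ 0.4421 (local maximum)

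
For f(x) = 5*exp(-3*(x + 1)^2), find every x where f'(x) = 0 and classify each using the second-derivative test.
f'(x) = 30*(-x - 1)*exp(-3*(x + 1)^2)

Solve f'(x) = 0:
  f'(x) = (-30*x - 30)·exp(-3*(x + 1)^2) and exp(-3*(x + 1)^2) > 0 for every x, so f'(x) = 0 ⇔ -30*x - 30 = 0.
  Factor: -30*x - 30 = -30*(x + 1) = 0.
  ⇒ x = -1

f''(x) = 30*(6*(x + 1)^2 - 1)*exp(-3*(x + 1)^2)
Second-derivative test at each critical point:
  f''(-1) = -30 < 0 → local maximum

Critical points: x = -1 (local maximum)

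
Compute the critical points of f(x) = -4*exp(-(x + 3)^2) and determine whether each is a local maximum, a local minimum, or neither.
f'(x) = 8*(x + 3)*exp(-(x + 3)^2)

Solve f'(x) = 0:
  f'(x) = (8*x + 24)·exp(-(x + 3)^2) and exp(-(x + 3)^2) > 0 for every x, so f'(x) = 0 ⇔ 8*x + 24 = 0.
  Factor: 8*x + 24 = 8*(x + 3) = 0.
  ⇒ x = -3

f''(x) = 8*(1 - 2*(x + 3)^2)*exp(-(x + 3)^2)
Second-derivative test at each critical point:
  f''(-3) = 8 > 0 → local minimum

Critical points: x = -3 (local minimum)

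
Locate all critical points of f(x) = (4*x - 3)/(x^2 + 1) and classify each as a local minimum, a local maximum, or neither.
f'(x) = 2*(-2*x^2 + 3*x + 2)/(x^4 + 2*x^2 + 1)

Solve f'(x) = 0:
  f'(x) = -2*(x - 2)*(2*x + 1)/(x^2 + 1)^2; the denominator is positive wherever f is defined, so f'(x) = 0 ⇔ -4*x^2 + 6*x + 4 = 0.
  Factor: -4*x^2 + 6*x + 4 = -2*(x - 2)*(2*x + 1) = 0.
  ⇒ x = -1/2, 2

f''(x) = 2*(4*x^2*(4*x - 3) + 3*(1 - 4*x)*(x^2 + 1))/(x^2 + 1)^3
Second-derivative test at each critical point:
  f''(-1/2) = 32/5 > 0 → local minimum
  f''(2) = -2/5 < 0 → local maximum

Critical points: x = -1/2 (local minimum); x = 2 (local maximum)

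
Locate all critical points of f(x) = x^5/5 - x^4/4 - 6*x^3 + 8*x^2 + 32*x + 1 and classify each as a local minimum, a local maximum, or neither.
f'(x) = x^4 - x^3 - 18*x^2 + 16*x + 32

Solve f'(x) = 0:
  Factor: x^4 - x^3 - 18*x^2 + 16*x + 32 = (x - 4)*(x - 2)*(x + 1)*(x + 4) = 0.
  ⇒ x = -4, -1, 2, 4

f''(x) = 4*x^3 - 3*x^2 - 36*x + 16
Second-derivative test at each critical point:
  f''(-4) = -144 < 0 → local maximum
  f''(-1) = 45 > 0 → local minimum
  f''(2) = -36 < 0 → local maximum
  f''(4) = 80 > 0 → local minimum

Critical points: x = -4 (local maximum); x = -1 (local minimum); x = 2 (local maximum); x = 4 (local minimum)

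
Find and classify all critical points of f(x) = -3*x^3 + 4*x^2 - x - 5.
f'(x) = -9*x^2 + 8*x - 1

Solve f'(x) = 0:
  9*x^2 - 8*x + 1 = 0 has no rational roots; quadratic formula: x = (8 ± √28)/18.
  ⇒ x = 4/9 - sqrt(7)/9 ≈ 0.1505, sqrt(7)/9 + 4/9 ≈ 0.7384

f''(x) = 8 - 18*x
Second-derivative test at each critical point:
  f''(0.1505) = 5.2915 > 0 → local minimum
  f''(0.7384) = -5.2915 < 0 → local maximum

Critical points: x = 4/9 - sqrt(7)/9 ≈ 0.1505 (local minimum); x = sqrt(7)/9 + 4/9 ≈ 0.7384 (local maximum)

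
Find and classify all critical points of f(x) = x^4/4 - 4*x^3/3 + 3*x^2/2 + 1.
f'(x) = x*(x^2 - 4*x + 3)

Solve f'(x) = 0:
  Factor: x^3 - 4*x^2 + 3*x = x*(x - 3)*(x - 1) = 0.
  ⇒ x = 0, 1, 3

f''(x) = 3*x^2 - 8*x + 3
Second-derivative test at each critical point:
  f''(0) = 3 > 0 → local minimum
  f''(1) = -2 < 0 → local maximum
  f''(3) = 6 > 0 → local minimum

Critical points: x = 0 (local minimum); x = 1 (local maximum); x = 3 (local minimum)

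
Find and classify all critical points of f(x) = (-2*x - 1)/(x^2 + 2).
f'(x) = 2*(x^2 + x - 2)/(x^4 + 4*x^2 + 4)

Solve f'(x) = 0:
  f'(x) = 2*(x - 1)*(x + 2)/(x^2 + 2)^2; the denominator is positive wherever f is defined, so f'(x) = 0 ⇔ 2*x^2 + 2*x - 4 = 0.
  Factor: 2*x^2 + 2*x - 4 = 2*(x - 1)*(x + 2) = 0.
  ⇒ x = -2, 1

f''(x) = 2*(-4*x^2*(2*x + 1) + (6*x + 1)*(x^2 + 2))/(x^2 + 2)^3
Second-derivative test at each critical point:
  f''(-2) = -1/6 < 0 → local maximum
  f''(1) = 2/3 > 0 → local minimum

Critical points: x = -2 (local maximum); x = 1 (local minimum)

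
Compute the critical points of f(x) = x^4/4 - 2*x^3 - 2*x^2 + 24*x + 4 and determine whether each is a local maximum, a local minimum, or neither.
f'(x) = x^3 - 6*x^2 - 4*x + 24

Solve f'(x) = 0:
  Factor: x^3 - 6*x^2 - 4*x + 24 = (x - 6)*(x - 2)*(x + 2) = 0.
  ⇒ x = -2, 2, 6

f''(x) = 3*x^2 - 12*x - 4
Second-derivative test at each critical point:
  f''(-2) = 32 > 0 → local minimum
  f''(2) = -16 < 0 → local maximum
  f''(6) = 32 > 0 → local minimum

Critical points: x = -2 (local minimum); x = 2 (local maximum); x = 6 (local minimum)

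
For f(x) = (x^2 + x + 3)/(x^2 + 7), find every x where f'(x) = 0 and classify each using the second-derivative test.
f'(x) = (-x^2 + 8*x + 7)/(x^4 + 14*x^2 + 49)

Solve f'(x) = 0:
  f'(x) = -(x^2 - 8*x - 7)/(x^2 + 7)^2; the denominator is positive wherever f is defined, so f'(x) = 0 ⇔ -x^2 + 8*x + 7 = 0.
  x^2 - 8*x - 7 = 0 has no rational roots; quadratic formula: x = (8 ± √92)/2.
  ⇒ x = 4 - sqrt(23) ≈ -0.7958, 4 + sqrt(23) ≈ 8.7958

f''(x) = 2*(x^3 - 12*x^2 - 21*x + 28)/(x^6 + 21*x^4 + 147*x^2 + 343)
Second-derivative test at each critical point:
  f''(-0.7958) = 0.1646 > 0 → local minimum
  f''(8.7958) = -0.0013 < 0 → local maximum

Critical points: x = 4 - sqrt(23) ≈ -0.7958 (local minimum); x = 4 + sqrt(23) ≈ 8.7958 (local maximum)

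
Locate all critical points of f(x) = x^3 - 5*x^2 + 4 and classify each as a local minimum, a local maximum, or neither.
f'(x) = x*(3*x - 10)

Solve f'(x) = 0:
  Factor: 3*x^2 - 10*x = x*(3*x - 10) = 0.
  ⇒ x = 0, 10/3

f''(x) = 6*x - 10
Second-derivative test at each critical point:
  f''(0) = -10 < 0 → local maximum
  f''(10/3) = 10 > 0 → local minimum

Critical points: x = 0 (local maximum); x = 10/3 (local minimum)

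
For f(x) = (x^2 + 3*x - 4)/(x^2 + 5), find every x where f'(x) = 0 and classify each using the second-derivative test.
f'(x) = 3*(-x^2 + 6*x + 5)/(x^4 + 10*x^2 + 25)

Solve f'(x) = 0:
  f'(x) = -3*(x^2 - 6*x - 5)/(x^2 + 5)^2; the denominator is positive wherever f is defined, so f'(x) = 0 ⇔ -3*x^2 + 18*x + 15 = 0.
  Factor: -3*x^2 + 18*x + 15 = -3*(x^2 - 6*x - 5); x^2 - 6*x - 5 = 0 has no rational roots; quadratic formula: x = (6 ± √56)/2.
  ⇒ x = 3 - sqrt(14) ≈ -0.7417, 3 + sqrt(14) ≈ 6.7417

f''(x) = 6*(x^3 - 9*x^2 - 15*x + 15)/(x^6 + 15*x^4 + 75*x^2 + 125)
Second-derivative test at each critical point:
  f''(-0.7417) = 0.7288 > 0 → local minimum
  f''(6.7417) = -0.0088 < 0 → local maximum

Critical points: x = 3 - sqrt(14) ≈ -0.7417 (local minimum); x = 3 + sqrt(14) ≈ 6.7417 (local maximum)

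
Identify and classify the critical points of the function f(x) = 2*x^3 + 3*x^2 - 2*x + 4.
f'(x) = 6*x^2 + 6*x - 2

Solve f'(x) = 0:
  Factor: 6*x^2 + 6*x - 2 = 2*(3*x^2 + 3*x - 1); 3*x^2 + 3*x - 1 = 0 has no rational roots; quadratic formula: x = (-3 ± √21)/6.
  ⇒ x = -sqrt(21)/6 - 1/2 ≈ -1.2638, -1/2 + sqrt(21)/6 ≈ 0.2638

f''(x) = 12*x + 6
Second-derivative test at each critical point:
  f''(-1.2638) = -9.1652 < 0 → local maximum
  f''(0.2638) = 9.1652 > 0 → local minimum

Critical points: x = -sqrt(21)/6 - 1/2 ≈ -1.2638 (local maximum); x = -1/2 + sqrt(21)/6 ≈ 0.2638 (local minimum)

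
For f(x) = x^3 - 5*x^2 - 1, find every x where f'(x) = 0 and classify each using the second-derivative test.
f'(x) = x*(3*x - 10)

Solve f'(x) = 0:
  Factor: 3*x^2 - 10*x = x*(3*x - 10) = 0.
  ⇒ x = 0, 10/3

f''(x) = 6*x - 10
Second-derivative test at each critical point:
  f''(0) = -10 < 0 → local maximum
  f''(10/3) = 10 > 0 → local minimum

Critical points: x = 0 (local maximum); x = 10/3 (local minimum)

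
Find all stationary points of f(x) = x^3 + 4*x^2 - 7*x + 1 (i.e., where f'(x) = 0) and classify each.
f'(x) = 3*x^2 + 8*x - 7

Solve f'(x) = 0:
  3*x^2 + 8*x - 7 = 0 has no rational roots; quadratic formula: x = (-8 ± √148)/6.
  ⇒ x = -sqrt(37)/3 - 4/3 ≈ -3.3609, -4/3 + sqrt(37)/3 ≈ 0.6943

f''(x) = 6*x + 8
Second-derivative test at each critical point:
  f''(-3.3609) = -12.1655 < 0 → local maximum
  f''(0.6943) = 12.1655 > 0 → local minimum

Critical points: x = -sqrt(37)/3 - 4/3 ≈ -3.3609 (local maximum); x = -4/3 + sqrt(37)/3 ≈ 0.6943 (local minimum)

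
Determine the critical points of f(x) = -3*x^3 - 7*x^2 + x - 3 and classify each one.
f'(x) = -9*x^2 - 14*x + 1

Solve f'(x) = 0:
  9*x^2 + 14*x - 1 = 0 has no rational roots; quadratic formula: x = (-14 ± √232)/18.
  ⇒ x = -sqrt(58)/9 - 7/9 ≈ -1.6240, -7/9 + sqrt(58)/9 ≈ 0.0684

f''(x) = -18*x - 14
Second-derivative test at each critical point:
  f''(-1.6240) = 15.2315 > 0 → local minimum
  f''(0.0684) = -15.2315 < 0 → local maximum

Critical points: x = -sqrt(58)/9 - 7/9 ≈ -1.6240 (local minimum); x = -7/9 + sqrt(58)/9 ≈ 0.0684 (local maximum)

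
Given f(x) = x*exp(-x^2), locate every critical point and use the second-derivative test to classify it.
f'(x) = (1 - 2*x^2)*exp(-x^2)

Solve f'(x) = 0:
  f'(x) = (1 - 2*x^2)·exp(-x^2) and exp(-x^2) > 0 for every x, so f'(x) = 0 ⇔ 1 - 2*x^2 = 0.
  2*x^2 - 1 = 0 has no rational roots; quadratic formula: x = (0 ± √8)/4.
  ⇒ x = -sqrt(2)/2 ≈ -0.7071, sqrt(2)/2 ≈ 0.7071

f''(x) = (4*x^3 - 6*x)*exp(-x^2)
Second-derivative test at each critical point:
  f''(-0.7071) = 1.7155 > 0 → local minimum
  f''(0.7071) = -1.7155 < 0 → local maximum

Critical points: x = -sqrt(2)/2 ≈ -0.7071 (local minimum); x = sqrt(2)/2 ≈ 0.7071 (local maximum)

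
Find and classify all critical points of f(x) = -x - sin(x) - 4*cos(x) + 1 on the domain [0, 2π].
f'(x) = 4*sin(x) - cos(x) - 1

Solve f'(x) = 0 on [0, 2π]:
  f'(x) = 0 ⇔ 4*sin(x) - cos(x) = 1. Write the left side as R·cos(x + φ) with R = √((-1)² + (-4)²) = sqrt(17), cos φ = -sqrt(17)/17, sin φ = -4*sqrt(17)/17; then cos(x + φ) = sqrt(17)/17. Solve for x and keep the solutions lying in [0, 2π].
  ⇒ x = atan(8/15) ≈ 0.4900, pi ≈ 3.1416

f''(x) = sin(x) + 4*cos(x)
Second-derivative test at each critical point:
  f''(0.4900) = 4 > 0 → local minimum
  f''(3.1416) = -4 < 0 → local maximum

Critical points: x = atan(8/15) ≈ 0.4900 (local minimum); x = pi ≈ 3.1416 (local maximum)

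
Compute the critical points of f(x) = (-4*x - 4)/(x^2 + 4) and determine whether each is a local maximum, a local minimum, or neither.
f'(x) = 4*(-x^2 + 2*x*(x + 1) - 4)/(x^2 + 4)^2

Solve f'(x) = 0:
  f'(x) = 4*(x^2 + 2*x - 4)/(x^2 + 4)^2; the denominator is positive wherever f is defined, so f'(x) = 0 ⇔ 4*x^2 + 8*x - 16 = 0.
  Factor: 4*x^2 + 8*x - 16 = 4*(x^2 + 2*x - 4); x^2 + 2*x - 4 = 0 has no rational roots; quadratic formula: x = (-2 ± √20)/2.
  ⇒ x = -sqrt(5) - 1 ≈ -3.2361, -1 + sqrt(5) ≈ 1.2361

f''(x) = 8*(-4*x^2*(x + 1) + (3*x + 1)*(x^2 + 4))/(x^2 + 4)^3
Second-derivative test at each critical point:
  f''(-3.2361) = -0.0854 < 0 → local maximum
  f''(1.2361) = 0.5854 > 0 → local minimum

Critical points: x = -sqrt(5) - 1 ≈ -3.2361 (local maximum); x = -1 + sqrt(5) ≈ 1.2361 (local minimum)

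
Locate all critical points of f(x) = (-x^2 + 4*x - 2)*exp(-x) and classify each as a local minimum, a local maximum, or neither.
f'(x) = (x^2 - 6*x + 6)*exp(-x)

Solve f'(x) = 0:
  f'(x) = (x^2 - 6*x + 6)·exp(-x) and exp(-x) > 0 for every x, so f'(x) = 0 ⇔ x^2 - 6*x + 6 = 0.
  x^2 - 6*x + 6 = 0 has no rational roots; quadratic formula: x = (6 ± √12)/2.
  ⇒ x = 3 - sqrt(3) ≈ 1.2679, sqrt(3) + 3 ≈ 4.7321

f''(x) = (-x^2 + 8*x - 12)*exp(-x)
Second-derivative test at each critical point:
  f''(1.2679) = -0.9748 < 0 → local maximum
  f''(4.7321) = 0.0305 > 0 → local minimum

Critical points: x = 3 - sqrt(3) ≈ 1.2679 (local maximum); x = sqrt(3) + 3 ≈ 4.7321 (local minimum)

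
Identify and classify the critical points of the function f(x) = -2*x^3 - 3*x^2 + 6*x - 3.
f'(x) = -6*x^2 - 6*x + 6

Solve f'(x) = 0:
  Factor: -6*x^2 - 6*x + 6 = -6*(x^2 + x - 1); x^2 + x - 1 = 0 has no rational roots; quadratic formula: x = (-1 ± √5)/2.
  ⇒ x = -sqrt(5)/2 - 1/2 ≈ -1.6180, -1/2 + sqrt(5)/2 ≈ 0.6180

f''(x) = -12*x - 6
Second-derivative test at each critical point:
  f''(-1.6180) = 13.4164 > 0 → local minimum
  f''(0.6180) = -13.4164 < 0 → local maximum

Critical points: x = -sqrt(5)/2 - 1/2 ≈ -1.6180 (local minimum); x = -1/2 + sqrt(5)/2 ≈ 0.6180 (local maximum)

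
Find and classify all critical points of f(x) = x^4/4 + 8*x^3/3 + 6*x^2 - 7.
f'(x) = x*(x^2 + 8*x + 12)

Solve f'(x) = 0:
  Factor: x^3 + 8*x^2 + 12*x = x*(x + 2)*(x + 6) = 0.
  ⇒ x = -6, -2, 0

f''(x) = 3*x^2 + 16*x + 12
Second-derivative test at each critical point:
  f''(-6) = 24 > 0 → local minimum
  f''(-2) = -8 < 0 → local maximum
  f''(0) = 12 > 0 → local minimum

Critical points: x = -6 (local minimum); x = -2 (local maximum); x = 0 (local minimum)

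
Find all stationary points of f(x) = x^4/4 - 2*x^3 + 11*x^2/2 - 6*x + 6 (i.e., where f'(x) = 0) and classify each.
f'(x) = x^3 - 6*x^2 + 11*x - 6

Solve f'(x) = 0:
  Factor: x^3 - 6*x^2 + 11*x - 6 = (x - 3)*(x - 2)*(x - 1) = 0.
  ⇒ x = 1, 2, 3

f''(x) = 3*x^2 - 12*x + 11
Second-derivative test at each critical point:
  f''(1) = 2 > 0 → local minimum
  f''(2) = -1 < 0 → local maximum
  f''(3) = 2 > 0 → local minimum

Critical points: x = 1 (local minimum); x = 2 (local maximum); x = 3 (local minimum)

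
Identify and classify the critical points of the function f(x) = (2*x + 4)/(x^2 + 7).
f'(x) = 2*(x^2 - 2*x*(x + 2) + 7)/(x^2 + 7)^2

Solve f'(x) = 0:
  f'(x) = -2*(x^2 + 4*x - 7)/(x^2 + 7)^2; the denominator is positive wherever f is defined, so f'(x) = 0 ⇔ -2*x^2 - 8*x + 14 = 0.
  Factor: -2*x^2 - 8*x + 14 = -2*(x^2 + 4*x - 7); x^2 + 4*x - 7 = 0 has no rational roots; quadratic formula: x = (-4 ± √44)/2.
  ⇒ x = -sqrt(11) - 2 ≈ -5.3166, -2 + sqrt(11) ≈ 1.3166

f''(x) = 4*(4*x^2*(x + 2) - (3*x + 2)*(x^2 + 7))/(x^2 + 7)^3
Second-derivative test at each critical point:
  f''(-5.3166) = 0.0107 > 0 → local minimum
  f''(1.3166) = -0.1739 < 0 → local maximum

Critical points: x = -sqrt(11) - 2 ≈ -5.3166 (local minimum); x = -2 + sqrt(11) ≈ 1.3166 (local maximum)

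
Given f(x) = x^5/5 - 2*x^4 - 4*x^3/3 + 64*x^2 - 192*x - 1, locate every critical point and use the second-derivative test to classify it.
f'(x) = x^4 - 8*x^3 - 4*x^2 + 128*x - 192

Solve f'(x) = 0:
  Factor: x^4 - 8*x^3 - 4*x^2 + 128*x - 192 = (x - 6)*(x - 4)*(x - 2)*(x + 4) = 0.
  ⇒ x = -4, 2, 4, 6

f''(x) = 4*x^3 - 24*x^2 - 8*x + 128
Second-derivative test at each critical point:
  f''(-4) = -480 < 0 → local maximum
  f''(2) = 48 > 0 → local minimum
  f''(4) = -32 < 0 → local maximum
  f''(6) = 80 > 0 → local minimum

Critical points: x = -4 (local maximum); x = 2 (local minimum); x = 4 (local maximum); x = 6 (local minimum)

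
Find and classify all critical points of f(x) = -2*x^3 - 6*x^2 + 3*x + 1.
f'(x) = -6*x^2 - 12*x + 3

Solve f'(x) = 0:
  Factor: -6*x^2 - 12*x + 3 = -3*(2*x^2 + 4*x - 1); 2*x^2 + 4*x - 1 = 0 has no rational roots; quadratic formula: x = (-4 ± √24)/4.
  ⇒ x = -sqrt(6)/2 - 1 ≈ -2.2247, -1 + sqrt(6)/2 ≈ 0.2247

f''(x) = -12*x - 12
Second-derivative test at each critical point:
  f''(-2.2247) = 14.6969 > 0 → local minimum
  f''(0.2247) = -14.6969 < 0 → local maximum

Critical points: x = -sqrt(6)/2 - 1 ≈ -2.2247 (local minimum); x = -1 + sqrt(6)/2 ≈ 0.2247 (local maximum)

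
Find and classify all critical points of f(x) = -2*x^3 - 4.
f'(x) = -6*x^2

Solve f'(x) = 0:
  ⇒ x = 0

f''(x) = -12*x
Second-derivative test at each critical point:
  f''(0) = 0, so the second-derivative test is inconclusive; use the first-derivative test: f'(-1/4) = -0.3750, f'(1/4) = -0.3750 — f' is negative on both sides (no sign change) → neither a local maximum nor a local minimum

Critical points: x = 0 (neither)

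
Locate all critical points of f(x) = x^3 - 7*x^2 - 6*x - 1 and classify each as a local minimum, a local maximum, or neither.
f'(x) = 3*x^2 - 14*x - 6

Solve f'(x) = 0:
  3*x^2 - 14*x - 6 = 0 has no rational roots; quadratic formula: x = (14 ± √268)/6.
  ⇒ x = 7/3 - sqrt(67)/3 ≈ -0.3951, 7/3 + sqrt(67)/3 ≈ 5.0618

f''(x) = 6*x - 14
Second-derivative test at each critical point:
  f''(-0.3951) = -16.3707 < 0 → local maximum
  f''(5.0618) = 16.3707 > 0 → local minimum

Critical points: x = 7/3 - sqrt(67)/3 ≈ -0.3951 (local maximum); x = 7/3 + sqrt(67)/3 ≈ 5.0618 (local minimum)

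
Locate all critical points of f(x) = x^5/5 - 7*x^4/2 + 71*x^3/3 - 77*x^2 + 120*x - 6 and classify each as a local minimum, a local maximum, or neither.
f'(x) = x^4 - 14*x^3 + 71*x^2 - 154*x + 120

Solve f'(x) = 0:
  Factor: x^4 - 14*x^3 + 71*x^2 - 154*x + 120 = (x - 5)*(x - 4)*(x - 3)*(x - 2) = 0.
  ⇒ x = 2, 3, 4, 5

f''(x) = 4*x^3 - 42*x^2 + 142*x - 154
Second-derivative test at each critical point:
  f''(2) = -6 < 0 → local maximum
  f''(3) = 2 > 0 → local minimum
  f''(4) = -2 < 0 → local maximum
  f''(5) = 6 > 0 → local minimum

Critical points: x = 2 (local maximum); x = 3 (local minimum); x = 4 (local maximum); x = 5 (local minimum)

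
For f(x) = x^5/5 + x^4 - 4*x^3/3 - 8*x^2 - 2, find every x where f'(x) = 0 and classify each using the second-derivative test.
f'(x) = x*(x^3 + 4*x^2 - 4*x - 16)

Solve f'(x) = 0:
  Factor: x^4 + 4*x^3 - 4*x^2 - 16*x = x*(x - 2)*(x + 2)*(x + 4) = 0.
  ⇒ x = -4, -2, 0, 2

f''(x) = 4*x^3 + 12*x^2 - 8*x - 16
Second-derivative test at each critical point:
  f''(-4) = -48 < 0 → local maximum
  f''(-2) = 16 > 0 → local minimum
  f''(0) = -16 < 0 → local maximum
  f''(2) = 48 > 0 → local minimum

Critical points: x = -4 (local maximum); x = -2 (local minimum); x = 0 (local maximum); x = 2 (local minimum)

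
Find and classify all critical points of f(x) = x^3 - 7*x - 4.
f'(x) = 3*x^2 - 7

Solve f'(x) = 0:
  3*x^2 - 7 = 0 has no rational roots; quadratic formula: x = (0 ± √84)/6.
  ⇒ x = -sqrt(21)/3 ≈ -1.5275, sqrt(21)/3 ≈ 1.5275

f''(x) = 6*x
Second-derivative test at each critical point:
  f''(-1.5275) = -9.1652 < 0 → local maximum
  f''(1.5275) = 9.1652 > 0 → local minimum

Critical points: x = -sqrt(21)/3 ≈ -1.5275 (local maximum); x = sqrt(21)/3 ≈ 1.5275 (local minimum)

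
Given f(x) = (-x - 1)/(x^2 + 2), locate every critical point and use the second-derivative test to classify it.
f'(x) = (-x^2 + 2*x*(x + 1) - 2)/(x^2 + 2)^2

Solve f'(x) = 0:
  f'(x) = (x^2 + 2*x - 2)/(x^2 + 2)^2; the denominator is positive wherever f is defined, so f'(x) = 0 ⇔ x^2 + 2*x - 2 = 0.
  x^2 + 2*x - 2 = 0 has no rational roots; quadratic formula: x = (-2 ± √12)/2.
  ⇒ x = -sqrt(3) - 1 ≈ -2.7321, -1 + sqrt(3) ≈ 0.7321

f''(x) = 2*(-4*x^2*(x + 1) + (3*x + 1)*(x^2 + 2))/(x^2 + 2)^3
Second-derivative test at each critical point:
  f''(-2.7321) = -0.0387 < 0 → local maximum
  f''(0.7321) = 0.5387 > 0 → local minimum

Critical points: x = -sqrt(3) - 1 ≈ -2.7321 (local maximum); x = -1 + sqrt(3) ≈ 0.7321 (local minimum)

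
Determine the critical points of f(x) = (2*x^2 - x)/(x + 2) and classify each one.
f'(x) = 2*(x^2 + 4*x - 1)/(x^2 + 4*x + 4)

Solve f'(x) = 0:
  f'(x) = 2*(x^2 + 4*x - 1)/(x + 2)^2; the denominator is positive wherever f is defined, so f'(x) = 0 ⇔ 2*x^2 + 8*x - 2 = 0.
  Factor: 2*x^2 + 8*x - 2 = 2*(x^2 + 4*x - 1); x^2 + 4*x - 1 = 0 has no rational roots; quadratic formula: x = (-4 ± √20)/2.
  ⇒ x = -sqrt(5) - 2 ≈ -4.2361, -2 + sqrt(5) ≈ 0.2361

f''(x) = 20/(x^3 + 6*x^2 + 12*x + 8)
Second-derivative test at each critical point:
  f''(-4.2361) = -1.7889 < 0 → local maximum
  f''(0.2361) = 1.7889 > 0 → local minimum

Critical points: x = -sqrt(5) - 2 ≈ -4.2361 (local maximum); x = -2 + sqrt(5) ≈ 0.2361 (local minimum)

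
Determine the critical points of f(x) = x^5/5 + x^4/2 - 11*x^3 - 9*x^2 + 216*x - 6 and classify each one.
f'(x) = x^4 + 2*x^3 - 33*x^2 - 18*x + 216

Solve f'(x) = 0:
  Factor: x^4 + 2*x^3 - 33*x^2 - 18*x + 216 = (x - 4)*(x - 3)*(x + 3)*(x + 6) = 0.
  ⇒ x = -6, -3, 3, 4

f''(x) = 4*x^3 + 6*x^2 - 66*x - 18
Second-derivative test at each critical point:
  f''(-6) = -270 < 0 → local maximum
  f''(-3) = 126 > 0 → local minimum
  f''(3) = -54 < 0 → local maximum
  f''(4) = 70 > 0 → local minimum

Critical points: x = -6 (local maximum); x = -3 (local minimum); x = 3 (local maximum); x = 4 (local minimum)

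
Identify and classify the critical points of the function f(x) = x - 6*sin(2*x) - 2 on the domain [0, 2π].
f'(x) = 1 - 12*cos(2*x)

Solve f'(x) = 0 on [0, 2π]:
  f'(x) = 0 ⇔ cos(2*x) = 1/12, i.e. 2*x = ±arccos(1/12) + 2nπ; keep the solutions lying in [0, 2π].
  ⇒ x = acos(1/12)/2 ≈ 0.7437, pi - acos(1/12)/2 ≈ 2.3979, acos(1/12)/2 + pi ≈ 3.8853, -acos(1/12)/2 + 2*pi ≈ 5.5395

f''(x) = 24*sin(2*x)
Second-derivative test at each critical point:
  f''(0.7437) = 23.9165 > 0 → local minimum
  f''(2.3979) = -23.9165 < 0 → local maximum
  f''(3.8853) = 23.9165 > 0 → local minimum
  f''(5.5395) = -23.9165 < 0 → local maximum

Critical points: x = acos(1/12)/2 ≈ 0.7437 (local minimum); x = pi - acos(1/12)/2 ≈ 2.3979 (local maximum); x = acos(1/12)/2 + pi ≈ 3.8853 (local minimum); x = -acos(1/12)/2 + 2*pi ≈ 5.5395 (local maximum)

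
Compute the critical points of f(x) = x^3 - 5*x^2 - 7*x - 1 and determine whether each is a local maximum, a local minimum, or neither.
f'(x) = 3*x^2 - 10*x - 7

Solve f'(x) = 0:
  3*x^2 - 10*x - 7 = 0 has no rational roots; quadratic formula: x = (10 ± √184)/6.
  ⇒ x = 5/3 - sqrt(46)/3 ≈ -0.5941, 5/3 + sqrt(46)/3 ≈ 3.9274

f''(x) = 6*x - 10
Second-derivative test at each critical point:
  f''(-0.5941) = -13.5647 < 0 → local maximum
  f''(3.9274) = 13.5647 > 0 → local minimum

Critical points: x = 5/3 - sqrt(46)/3 ≈ -0.5941 (local maximum); x = 5/3 + sqrt(46)/3 ≈ 3.9274 (local minimum)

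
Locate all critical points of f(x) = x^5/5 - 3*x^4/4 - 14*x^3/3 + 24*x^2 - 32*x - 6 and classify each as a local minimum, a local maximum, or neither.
f'(x) = x^4 - 3*x^3 - 14*x^2 + 48*x - 32

Solve f'(x) = 0:
  Factor: x^4 - 3*x^3 - 14*x^2 + 48*x - 32 = (x - 4)*(x - 2)*(x - 1)*(x + 4) = 0.
  ⇒ x = -4, 1, 2, 4

f''(x) = 4*x^3 - 9*x^2 - 28*x + 48
Second-derivative test at each critical point:
  f''(-4) = -240 < 0 → local maximum
  f''(1) = 15 > 0 → local minimum
  f''(2) = -12 < 0 → local maximum
  f''(4) = 48 > 0 → local minimum

Critical points: x = -4 (local maximum); x = 1 (local minimum); x = 2 (local maximum); x = 4 (local minimum)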